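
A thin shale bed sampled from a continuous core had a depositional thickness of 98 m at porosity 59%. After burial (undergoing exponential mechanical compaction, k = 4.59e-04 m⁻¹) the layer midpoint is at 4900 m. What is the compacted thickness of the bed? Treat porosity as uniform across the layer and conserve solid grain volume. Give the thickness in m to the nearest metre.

43 m

Working in km (1 km = 1000 m; k in km⁻¹ = k in m⁻¹ × 1000):
Porosity at 4.9 km: n = 0.59·exp(−0.459×4.9) = 0.0622
Solid-volume conservation: h(1−n) = h₀(1−n₀) ⇒ h = h₀·(1−n₀)/(1−n)
h = 0.098 × (1 − 0.59)/(1 − 0.0622) = 0.098 × 0.4372 = 0.0428 km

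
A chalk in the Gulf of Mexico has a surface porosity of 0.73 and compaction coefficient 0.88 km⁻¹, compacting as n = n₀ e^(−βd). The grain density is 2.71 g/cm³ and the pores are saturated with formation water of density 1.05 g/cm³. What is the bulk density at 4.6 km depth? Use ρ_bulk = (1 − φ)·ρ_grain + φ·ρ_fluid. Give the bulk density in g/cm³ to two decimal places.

2.69 g/cm³

Porosity at depth: n = 0.73·exp(−0.88×4.6) = 0.73×0.0175 = 0.0127
Bulk density: ρ_b = (1−n)ρ_g + n·ρ_f = 0.9873×2.71 + 0.0127×1.05
       = 2.675 + 0.013 = 2.689 g/cm³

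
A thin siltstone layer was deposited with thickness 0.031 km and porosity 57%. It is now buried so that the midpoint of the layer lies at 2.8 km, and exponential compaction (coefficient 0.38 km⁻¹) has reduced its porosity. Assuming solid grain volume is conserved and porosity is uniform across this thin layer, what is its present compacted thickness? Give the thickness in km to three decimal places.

0.017 km

Porosity at 2.8 km: phi = 0.57·exp(−0.38×2.8) = 0.1967
Solid-volume conservation: h(1−phi) = h₀(1−phi₀) ⇒ h = h₀·(1−phi₀)/(1−phi)
h = 0.031 × (1 − 0.57)/(1 − 0.1967) = 0.031 × 0.5353 = 0.0166 km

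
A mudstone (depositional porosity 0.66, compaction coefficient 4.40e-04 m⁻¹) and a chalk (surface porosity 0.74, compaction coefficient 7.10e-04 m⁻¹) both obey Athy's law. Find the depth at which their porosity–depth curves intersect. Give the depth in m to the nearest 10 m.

420 m

Working in km (1 km = 1000 m; k in km⁻¹ = k in m⁻¹ × 1000):
Set φ₀ₐ e^(−kₐZ) = φ₀ᵦ e^(−kᵦZ) ⇒ ln(φ₀ₐ/φ₀ᵦ) = (kₐ − kᵦ)·Z
Z = ln(0.66/0.74) / (0.44 − 0.71) = -0.1144 / -0.27 = 0.424 km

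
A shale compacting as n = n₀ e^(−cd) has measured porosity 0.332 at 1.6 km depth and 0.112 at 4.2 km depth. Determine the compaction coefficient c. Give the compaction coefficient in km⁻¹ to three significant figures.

0.418 km⁻¹

Athy: n(d) = n₀ e^(−cd) ⇒ n₁/n₂ = e^{c(d₂−d₁)} ⇒ c = ln(n₁/n₂)/(d₂−d₁)
c = ln(0.332/0.112) / (4.2 − 1.6) = ln(2.964) / 2.6 = 1.0866 / 2.6 = 0.4179 km⁻¹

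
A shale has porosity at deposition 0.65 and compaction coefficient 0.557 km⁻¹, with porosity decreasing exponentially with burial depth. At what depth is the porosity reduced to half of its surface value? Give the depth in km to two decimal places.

1.24 km

phi/phi₀ = 1/2 ⇒ exp(−k·d) = 1/2 ⇒ d = ln(2) / k
d = 0.6931 / 0.557 = 1.244 km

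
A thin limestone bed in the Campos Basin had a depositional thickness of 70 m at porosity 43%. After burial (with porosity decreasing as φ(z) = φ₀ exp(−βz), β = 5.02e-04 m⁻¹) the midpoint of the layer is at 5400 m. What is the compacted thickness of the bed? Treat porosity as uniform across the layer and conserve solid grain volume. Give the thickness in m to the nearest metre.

41 m

Working in km (1 km = 1000 m; β in km⁻¹ = β in m⁻¹ × 1000):
Porosity at 5.4 km: φ = 0.43·exp(−0.502×5.4) = 0.0286
Solid-volume conservation: h(1−φ) = h₀(1−φ₀) ⇒ h = h₀·(1−φ₀)/(1−φ)
h = 0.07 × (1 − 0.43)/(1 − 0.0286) = 0.07 × 0.5868 = 0.0411 km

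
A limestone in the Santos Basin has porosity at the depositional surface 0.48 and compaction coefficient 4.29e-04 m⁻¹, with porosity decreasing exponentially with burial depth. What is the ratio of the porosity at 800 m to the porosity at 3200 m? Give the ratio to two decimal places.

Working in km (1 km = 1000 m; β in km⁻¹ = β in m⁻¹ × 1000):
φ(z₁)/φ(z₂) = e^(−β·z₁)/e^(−β·z₂) = e^{β(z₂−z₁)}
= exp(0.429 × 2.4) = exp(1.03) = 2.7999

2.80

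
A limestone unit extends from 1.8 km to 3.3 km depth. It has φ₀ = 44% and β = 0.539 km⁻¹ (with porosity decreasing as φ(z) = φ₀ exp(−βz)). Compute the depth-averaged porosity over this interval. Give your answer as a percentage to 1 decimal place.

⟨φ⟩ = (1/(z₂−z₁)) ∫ φ₀ e^(−βz) dz = φ₀·(e^(−β·z₁) − e^(−β·z₂)) / (β·(z₂−z₁))
e^(−0.539×1.8) = 0.3790; e^(−0.539×3.3) = 0.1689
⟨φ⟩ = 0.44 × (0.3790 − 0.1689) / (0.539 × 1.5) = 0.44 × 0.2599 = 0.1144

11.4%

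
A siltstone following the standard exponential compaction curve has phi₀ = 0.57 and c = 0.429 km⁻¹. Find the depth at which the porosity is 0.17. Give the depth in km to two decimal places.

Invert Athy's law: Z = ln(phi₀/phi) / c
Z = ln(0.57/0.17) / 0.429 = ln(3.353) / 0.429 = 1.2098 / 0.429 = 2.820 km

2.82 km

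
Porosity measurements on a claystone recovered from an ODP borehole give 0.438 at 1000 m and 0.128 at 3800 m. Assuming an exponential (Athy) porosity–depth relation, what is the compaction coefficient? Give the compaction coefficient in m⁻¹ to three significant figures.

0.000439 m⁻¹

Working in km (1 km = 1000 m; β in km⁻¹ = β in m⁻¹ × 1000):
Athy: phi(Z) = phi₀ e^(−βZ) ⇒ phi₁/phi₂ = e^{β(Z₂−Z₁)} ⇒ β = ln(phi₁/phi₂)/(Z₂−Z₁)
β = ln(0.438/0.128) / (3.8 − 1) = ln(3.422) / 2.8 = 1.2302 / 2.8 = 0.4394 km⁻¹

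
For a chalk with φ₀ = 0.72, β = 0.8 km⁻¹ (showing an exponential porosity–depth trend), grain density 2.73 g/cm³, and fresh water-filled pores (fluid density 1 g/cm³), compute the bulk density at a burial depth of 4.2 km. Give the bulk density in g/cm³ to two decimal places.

2.69 g/cm³

Porosity at depth: φ = 0.72·exp(−0.8×4.2) = 0.72×0.0347 = 0.0250
Bulk density: ρ_b = (1−φ)ρ_g + φ·ρ_f = 0.9750×2.73 + 0.0250×1
       = 2.662 + 0.025 = 2.687 g/cm³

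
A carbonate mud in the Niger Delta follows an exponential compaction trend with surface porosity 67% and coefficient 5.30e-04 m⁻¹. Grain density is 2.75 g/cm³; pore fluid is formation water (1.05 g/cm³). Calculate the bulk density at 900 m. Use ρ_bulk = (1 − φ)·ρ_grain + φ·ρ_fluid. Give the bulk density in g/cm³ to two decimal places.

Working in km (1 km = 1000 m; β in km⁻¹ = β in m⁻¹ × 1000):
Porosity at depth: φ = 0.67·exp(−0.53×0.9) = 0.67×0.6206 = 0.4158
Bulk density: ρ_b = (1−φ)ρ_g + φ·ρ_f = 0.5842×2.75 + 0.4158×1.05
       = 1.606 + 0.437 = 2.043 g/cm³

2.04 g/cm³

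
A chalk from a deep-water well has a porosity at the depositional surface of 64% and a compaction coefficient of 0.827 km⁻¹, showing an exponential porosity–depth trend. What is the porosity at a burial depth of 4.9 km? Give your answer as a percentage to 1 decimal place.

n = n₀·exp(−c·z) = 0.64 × exp(−0.827 × 4.9) = 0.64 × exp(−4.052)
  = 0.64 × 0.0174 = 0.0111

1.1%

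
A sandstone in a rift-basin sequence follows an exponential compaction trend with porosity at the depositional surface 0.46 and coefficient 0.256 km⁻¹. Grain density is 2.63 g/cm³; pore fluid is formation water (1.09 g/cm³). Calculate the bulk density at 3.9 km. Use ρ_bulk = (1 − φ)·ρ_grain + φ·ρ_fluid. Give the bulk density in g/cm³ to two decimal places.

2.37 g/cm³

Porosity at depth: n = 0.46·exp(−0.256×3.9) = 0.46×0.3685 = 0.1695
Bulk density: ρ_b = (1−n)ρ_g + n·ρ_f = 0.8305×2.63 + 0.1695×1.09
       = 2.184 + 0.185 = 2.369 g/cm³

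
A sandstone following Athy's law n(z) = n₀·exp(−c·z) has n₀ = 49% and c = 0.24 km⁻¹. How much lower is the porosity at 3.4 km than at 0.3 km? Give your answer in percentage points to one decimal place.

23.9 percentage points

n(0.3) = 0.49·e^(−0.24×0.3) = 0.4560
n(3.4) = 0.49·e^(−0.24×3.4) = 0.2167
Δn = 0.4560 − 0.2167 = 0.2393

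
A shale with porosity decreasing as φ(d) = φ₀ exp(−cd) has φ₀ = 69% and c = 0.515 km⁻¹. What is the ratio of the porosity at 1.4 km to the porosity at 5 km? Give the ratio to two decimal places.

6.39

φ(d₁)/φ(d₂) = e^(−c·d₁)/e^(−c·d₂) = e^{c(d₂−d₁)}
= exp(0.515 × 3.6) = exp(1.854) = 6.3853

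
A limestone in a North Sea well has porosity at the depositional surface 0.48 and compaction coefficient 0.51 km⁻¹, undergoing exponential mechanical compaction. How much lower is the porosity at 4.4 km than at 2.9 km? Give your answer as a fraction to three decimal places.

0.058

φ(2.9) = 0.48·e^(−0.51×2.9) = 0.1094
φ(4.4) = 0.48·e^(−0.51×4.4) = 0.0509
Δφ = 0.1094 − 0.0509 = 0.0585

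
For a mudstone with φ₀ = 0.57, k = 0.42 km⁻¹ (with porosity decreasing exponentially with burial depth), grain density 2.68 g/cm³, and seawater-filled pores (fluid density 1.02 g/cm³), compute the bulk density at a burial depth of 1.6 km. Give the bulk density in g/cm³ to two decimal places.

2.20 g/cm³

Porosity at depth: φ = 0.57·exp(−0.42×1.6) = 0.57×0.5107 = 0.2911
Bulk density: ρ_b = (1−φ)ρ_g + φ·ρ_f = 0.7089×2.68 + 0.2911×1.02
       = 1.900 + 0.297 = 2.197 g/cm³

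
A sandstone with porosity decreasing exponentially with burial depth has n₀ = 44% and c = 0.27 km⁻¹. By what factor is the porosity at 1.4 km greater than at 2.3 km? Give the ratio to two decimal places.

1.28

n(d₁)/n(d₂) = e^(−c·d₁)/e^(−c·d₂) = e^{c(d₂−d₁)}
= exp(0.27 × 0.9) = exp(0.243) = 1.2751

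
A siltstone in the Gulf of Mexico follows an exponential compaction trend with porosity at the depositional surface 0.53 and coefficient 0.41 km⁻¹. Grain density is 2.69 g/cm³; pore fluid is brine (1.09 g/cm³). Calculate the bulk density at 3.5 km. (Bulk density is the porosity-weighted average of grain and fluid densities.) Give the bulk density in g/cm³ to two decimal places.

Porosity at depth: φ = 0.53·exp(−0.41×3.5) = 0.53×0.2381 = 0.1262
Bulk density: ρ_b = (1−φ)ρ_g + φ·ρ_f = 0.8738×2.69 + 0.1262×1.09
       = 2.351 + 0.138 = 2.488 g/cm³

2.49 g/cm³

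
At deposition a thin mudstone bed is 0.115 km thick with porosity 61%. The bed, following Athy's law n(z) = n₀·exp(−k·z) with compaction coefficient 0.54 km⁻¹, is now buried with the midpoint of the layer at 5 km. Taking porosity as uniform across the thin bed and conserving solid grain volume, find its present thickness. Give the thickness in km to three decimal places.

0.047 km

Porosity at 5 km: n = 0.61·exp(−0.54×5) = 0.0410
Solid-volume conservation: h(1−n) = h₀(1−n₀) ⇒ h = h₀·(1−n₀)/(1−n)
h = 0.115 × (1 − 0.61)/(1 − 0.0410) = 0.115 × 0.4067 = 0.0468 km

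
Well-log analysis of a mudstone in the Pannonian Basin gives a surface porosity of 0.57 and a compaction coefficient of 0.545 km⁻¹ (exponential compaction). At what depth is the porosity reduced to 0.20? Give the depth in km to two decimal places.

Invert Athy's law: Z = ln(φ₀/φ) / c
Z = ln(0.57/0.2) / 0.545 = ln(2.85) / 0.545 = 1.0473 / 0.545 = 1.922 km

1.92 km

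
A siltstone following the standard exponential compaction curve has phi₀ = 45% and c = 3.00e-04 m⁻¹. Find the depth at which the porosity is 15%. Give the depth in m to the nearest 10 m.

Working in km (1 km = 1000 m; c in km⁻¹ = c in m⁻¹ × 1000):
Invert Athy's law: d = ln(phi₀/phi) / c
d = ln(0.45/0.15) / 0.3 = ln(3) / 0.3 = 1.0986 / 0.3 = 3.662 km

3660 m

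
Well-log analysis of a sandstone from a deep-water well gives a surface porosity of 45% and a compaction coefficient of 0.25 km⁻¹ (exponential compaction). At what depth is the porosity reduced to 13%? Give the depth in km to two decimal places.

Invert Athy's law: d = ln(n₀/n) / k
d = ln(0.45/0.13) / 0.25 = ln(3.462) / 0.25 = 1.2417 / 0.25 = 4.967 km

4.97 km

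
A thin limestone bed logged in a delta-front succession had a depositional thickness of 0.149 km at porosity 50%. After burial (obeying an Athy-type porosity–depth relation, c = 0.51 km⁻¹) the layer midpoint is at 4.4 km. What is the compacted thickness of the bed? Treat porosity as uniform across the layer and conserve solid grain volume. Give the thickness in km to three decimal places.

0.079 km

Porosity at 4.4 km: n = 0.5·exp(−0.51×4.4) = 0.0530
Solid-volume conservation: h(1−n) = h₀(1−n₀) ⇒ h = h₀·(1−n₀)/(1−n)
h = 0.149 × (1 − 0.5)/(1 − 0.0530) = 0.149 × 0.5280 = 0.0787 km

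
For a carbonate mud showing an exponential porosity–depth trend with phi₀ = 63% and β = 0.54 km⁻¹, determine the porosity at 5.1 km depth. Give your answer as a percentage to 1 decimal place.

phi = phi₀·exp(−β·z) = 0.63 × exp(−0.54 × 5.1) = 0.63 × exp(−2.754)
  = 0.63 × 0.0637 = 0.0401

4.0%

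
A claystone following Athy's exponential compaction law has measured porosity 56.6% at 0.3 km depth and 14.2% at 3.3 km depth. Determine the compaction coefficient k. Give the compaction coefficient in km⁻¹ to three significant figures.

Athy: n(Z) = n₀ e^(−kZ) ⇒ n₁/n₂ = e^{k(Z₂−Z₁)} ⇒ k = ln(n₁/n₂)/(Z₂−Z₁)
k = ln(0.566/0.142) / (3.3 − 0.3) = ln(3.986) / 3 = 1.3828 / 3 = 0.4609 km⁻¹

0.461 km⁻¹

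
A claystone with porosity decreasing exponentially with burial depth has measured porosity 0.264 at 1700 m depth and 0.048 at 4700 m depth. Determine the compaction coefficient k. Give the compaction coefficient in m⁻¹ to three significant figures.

Working in km (1 km = 1000 m; k in km⁻¹ = k in m⁻¹ × 1000):
Athy: n(d) = n₀ e^(−kd) ⇒ n₁/n₂ = e^{k(d₂−d₁)} ⇒ k = ln(n₁/n₂)/(d₂−d₁)
k = ln(0.264/0.048) / (4.7 − 1.7) = ln(5.5) / 3 = 1.7047 / 3 = 0.5682 km⁻¹

0.000568 m⁻¹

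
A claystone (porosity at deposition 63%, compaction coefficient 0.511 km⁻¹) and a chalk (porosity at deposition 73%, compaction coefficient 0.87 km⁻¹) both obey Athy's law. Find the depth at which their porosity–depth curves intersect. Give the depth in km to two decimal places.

0.41 km

Set phi₀ₐ e^(−βₐZ) = phi₀ᵦ e^(−βᵦZ) ⇒ ln(phi₀ₐ/phi₀ᵦ) = (βₐ − βᵦ)·Z
Z = ln(0.63/0.73) / (0.511 − 0.87) = -0.1473 / -0.359 = 0.410 km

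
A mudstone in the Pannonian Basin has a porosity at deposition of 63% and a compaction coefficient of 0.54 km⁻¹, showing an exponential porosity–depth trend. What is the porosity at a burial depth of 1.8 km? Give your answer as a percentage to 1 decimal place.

23.8%

phi = phi₀·exp(−c·Z) = 0.63 × exp(−0.54 × 1.8) = 0.63 × exp(−0.972)
  = 0.63 × 0.3783 = 0.2383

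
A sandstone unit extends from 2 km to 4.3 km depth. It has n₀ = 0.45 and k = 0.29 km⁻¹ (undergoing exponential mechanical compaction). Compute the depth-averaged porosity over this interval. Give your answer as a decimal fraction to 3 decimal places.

0.184

⟨n⟩ = (1/(z₂−z₁)) ∫ n₀ e^(−kz) dz = n₀·(e^(−k·z₁) − e^(−k·z₂)) / (k·(z₂−z₁))
e^(−0.29×2) = 0.5599; e^(−0.29×4.3) = 0.2874
⟨n⟩ = 0.45 × (0.5599 − 0.2874) / (0.29 × 2.3) = 0.45 × 0.4086 = 0.1839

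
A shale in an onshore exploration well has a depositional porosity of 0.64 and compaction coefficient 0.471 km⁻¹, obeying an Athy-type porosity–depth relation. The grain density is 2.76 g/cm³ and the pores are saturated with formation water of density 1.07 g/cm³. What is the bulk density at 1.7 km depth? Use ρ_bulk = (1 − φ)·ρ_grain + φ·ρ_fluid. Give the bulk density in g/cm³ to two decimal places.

2.27 g/cm³

Porosity at depth: phi = 0.64·exp(−0.471×1.7) = 0.64×0.4490 = 0.2874
Bulk density: ρ_b = (1−phi)ρ_g + phi·ρ_f = 0.7126×2.76 + 0.2874×1.07
       = 1.967 + 0.307 = 2.274 g/cm³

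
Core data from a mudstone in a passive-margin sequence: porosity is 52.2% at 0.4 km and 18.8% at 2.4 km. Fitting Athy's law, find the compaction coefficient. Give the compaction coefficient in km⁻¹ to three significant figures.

0.511 km⁻¹

Athy: phi(z) = phi₀ e^(−βz) ⇒ phi₁/phi₂ = e^{β(z₂−z₁)} ⇒ β = ln(phi₁/phi₂)/(z₂−z₁)
β = ln(0.522/0.188) / (2.4 − 0.4) = ln(2.777) / 2 = 1.0212 / 2 = 0.5106 km⁻¹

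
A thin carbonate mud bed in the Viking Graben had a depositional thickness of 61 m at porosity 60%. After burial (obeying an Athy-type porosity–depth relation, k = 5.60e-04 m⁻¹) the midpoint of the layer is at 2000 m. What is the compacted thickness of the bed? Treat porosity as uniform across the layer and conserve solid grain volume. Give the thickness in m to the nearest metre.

Working in km (1 km = 1000 m; k in km⁻¹ = k in m⁻¹ × 1000):
Porosity at 2 km: phi = 0.6·exp(−0.56×2) = 0.1958
Solid-volume conservation: h(1−phi) = h₀(1−phi₀) ⇒ h = h₀·(1−phi₀)/(1−phi)
h = 0.061 × (1 − 0.6)/(1 − 0.1958) = 0.061 × 0.4974 = 0.0303 km

30 m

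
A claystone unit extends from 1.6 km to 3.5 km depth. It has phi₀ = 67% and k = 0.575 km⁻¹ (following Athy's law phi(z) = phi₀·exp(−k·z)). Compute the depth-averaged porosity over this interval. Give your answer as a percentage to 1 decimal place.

16.2%

⟨phi⟩ = (1/(z₂−z₁)) ∫ phi₀ e^(−kz) dz = phi₀·(e^(−k·z₁) − e^(−k·z₂)) / (k·(z₂−z₁))
e^(−0.575×1.6) = 0.3985; e^(−0.575×3.5) = 0.1337
⟨phi⟩ = 0.67 × (0.3985 − 0.1337) / (0.575 × 1.9) = 0.67 × 0.2424 = 0.1624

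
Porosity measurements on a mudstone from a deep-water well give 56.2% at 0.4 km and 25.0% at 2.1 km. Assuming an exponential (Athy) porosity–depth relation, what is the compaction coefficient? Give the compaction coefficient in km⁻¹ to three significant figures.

Athy: phi(d) = phi₀ e^(−βd) ⇒ phi₁/phi₂ = e^{β(d₂−d₁)} ⇒ β = ln(phi₁/phi₂)/(d₂−d₁)
β = ln(0.562/0.25) / (2.1 − 0.4) = ln(2.248) / 1.7 = 0.8100 / 1.7 = 0.4765 km⁻¹

0.476 km⁻¹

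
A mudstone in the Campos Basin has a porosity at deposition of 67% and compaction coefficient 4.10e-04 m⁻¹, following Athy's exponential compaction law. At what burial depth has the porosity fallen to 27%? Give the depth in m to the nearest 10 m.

Working in km (1 km = 1000 m; k in km⁻¹ = k in m⁻¹ × 1000):
Invert Athy's law: Z = ln(n₀/n) / k
Z = ln(0.67/0.27) / 0.41 = ln(2.481) / 0.41 = 0.9089 / 0.41 = 2.217 km

2220 m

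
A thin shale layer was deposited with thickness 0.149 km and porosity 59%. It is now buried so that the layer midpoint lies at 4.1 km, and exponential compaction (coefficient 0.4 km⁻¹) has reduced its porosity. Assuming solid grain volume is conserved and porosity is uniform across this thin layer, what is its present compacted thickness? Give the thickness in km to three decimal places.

0.069 km

Porosity at 4.1 km: phi = 0.59·exp(−0.4×4.1) = 0.1144
Solid-volume conservation: h(1−phi) = h₀(1−phi₀) ⇒ h = h₀·(1−phi₀)/(1−phi)
h = 0.149 × (1 − 0.59)/(1 − 0.1144) = 0.149 × 0.4630 = 0.0690 km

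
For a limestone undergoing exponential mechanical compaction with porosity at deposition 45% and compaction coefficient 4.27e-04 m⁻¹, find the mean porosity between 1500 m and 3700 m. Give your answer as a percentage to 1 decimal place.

Working in km (1 km = 1000 m; k in km⁻¹ = k in m⁻¹ × 1000):
⟨phi⟩ = (1/(z₂−z₁)) ∫ phi₀ e^(−kz) dz = phi₀·(e^(−k·z₁) − e^(−k·z₂)) / (k·(z₂−z₁))
e^(−0.427×1.5) = 0.5270; e^(−0.427×3.7) = 0.2060
⟨phi⟩ = 0.45 × (0.5270 − 0.2060) / (0.427 × 2.2) = 0.45 × 0.3417 = 0.1538

15.4%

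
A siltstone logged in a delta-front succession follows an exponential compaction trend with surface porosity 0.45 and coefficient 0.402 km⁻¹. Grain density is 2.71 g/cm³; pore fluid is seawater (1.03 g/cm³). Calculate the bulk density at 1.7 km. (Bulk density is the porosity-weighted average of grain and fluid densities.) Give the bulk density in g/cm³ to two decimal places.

Porosity at depth: φ = 0.45·exp(−0.402×1.7) = 0.45×0.5049 = 0.2272
Bulk density: ρ_b = (1−φ)ρ_g + φ·ρ_f = 0.7728×2.71 + 0.2272×1.03
       = 2.094 + 0.234 = 2.328 g/cm³

2.33 g/cm³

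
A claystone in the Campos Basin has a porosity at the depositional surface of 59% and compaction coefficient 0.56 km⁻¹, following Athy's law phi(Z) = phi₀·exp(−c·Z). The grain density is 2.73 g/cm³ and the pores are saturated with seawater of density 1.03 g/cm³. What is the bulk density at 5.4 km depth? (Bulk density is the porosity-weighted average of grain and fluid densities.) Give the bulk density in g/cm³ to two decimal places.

Porosity at depth: phi = 0.59·exp(−0.56×5.4) = 0.59×0.0486 = 0.0287
Bulk density: ρ_b = (1−phi)ρ_g + phi·ρ_f = 0.9713×2.73 + 0.0287×1.03
       = 2.652 + 0.030 = 2.681 g/cm³

2.68 g/cm³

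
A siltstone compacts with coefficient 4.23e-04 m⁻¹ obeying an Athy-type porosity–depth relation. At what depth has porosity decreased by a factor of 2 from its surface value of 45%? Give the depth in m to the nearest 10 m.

1640 m

Working in km (1 km = 1000 m; c in km⁻¹ = c in m⁻¹ × 1000):
φ/φ₀ = 1/2 ⇒ exp(−c·Z) = 1/2 ⇒ Z = ln(2) / c
Z = 0.6931 / 0.423 = 1.639 km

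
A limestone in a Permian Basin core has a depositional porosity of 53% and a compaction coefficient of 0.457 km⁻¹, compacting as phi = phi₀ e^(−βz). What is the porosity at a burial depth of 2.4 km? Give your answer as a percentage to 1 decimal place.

17.7%

phi = phi₀·exp(−β·z) = 0.53 × exp(−0.457 × 2.4) = 0.53 × exp(−1.097)
  = 0.53 × 0.3339 = 0.1770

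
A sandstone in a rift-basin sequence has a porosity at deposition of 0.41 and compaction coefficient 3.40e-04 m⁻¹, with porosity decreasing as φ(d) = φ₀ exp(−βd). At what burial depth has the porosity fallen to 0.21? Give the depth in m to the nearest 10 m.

Working in km (1 km = 1000 m; β in km⁻¹ = β in m⁻¹ × 1000):
Invert Athy's law: d = ln(φ₀/φ) / β
d = ln(0.41/0.21) / 0.34 = ln(1.952) / 0.34 = 0.6690 / 0.34 = 1.968 km

1970 m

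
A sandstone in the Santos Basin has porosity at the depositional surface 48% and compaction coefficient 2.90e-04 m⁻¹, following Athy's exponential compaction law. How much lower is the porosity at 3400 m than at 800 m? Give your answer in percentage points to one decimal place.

Working in km (1 km = 1000 m; k in km⁻¹ = k in m⁻¹ × 1000):
n(0.8) = 0.48·e^(−0.29×0.8) = 0.3806
n(3.4) = 0.48·e^(−0.29×3.4) = 0.1791
Δn = 0.3806 − 0.1791 = 0.2015

20.2 percentage points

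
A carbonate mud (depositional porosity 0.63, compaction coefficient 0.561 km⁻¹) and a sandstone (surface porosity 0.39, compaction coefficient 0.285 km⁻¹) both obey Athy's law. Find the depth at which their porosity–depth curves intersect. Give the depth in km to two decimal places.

Set phi₀ₐ e^(−βₐd) = phi₀ᵦ e^(−βᵦd) ⇒ ln(phi₀ₐ/phi₀ᵦ) = (βₐ − βᵦ)·d
d = ln(0.63/0.39) / (0.561 − 0.285) = 0.4796 / 0.276 = 1.738 km

1.74 km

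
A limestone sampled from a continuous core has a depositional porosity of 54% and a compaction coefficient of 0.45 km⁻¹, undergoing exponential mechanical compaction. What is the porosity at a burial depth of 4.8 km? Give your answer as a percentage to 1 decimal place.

φ = φ₀·exp(−β·z) = 0.54 × exp(−0.45 × 4.8) = 0.54 × exp(−2.16)
  = 0.54 × 0.1153 = 0.0623

6.2%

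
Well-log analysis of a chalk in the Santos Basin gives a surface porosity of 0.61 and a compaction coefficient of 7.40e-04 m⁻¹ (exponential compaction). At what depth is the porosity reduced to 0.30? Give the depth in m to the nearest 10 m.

960 m

Working in km (1 km = 1000 m; c in km⁻¹ = c in m⁻¹ × 1000):
Invert Athy's law: z = ln(phi₀/phi) / c
z = ln(0.61/0.3) / 0.74 = ln(2.033) / 0.74 = 0.7097 / 0.74 = 0.959 km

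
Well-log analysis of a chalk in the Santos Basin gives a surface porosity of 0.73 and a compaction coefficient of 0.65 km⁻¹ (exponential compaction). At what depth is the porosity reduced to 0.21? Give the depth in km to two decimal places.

1.92 km

Invert Athy's law: Z = ln(phi₀/phi) / β
Z = ln(0.73/0.21) / 0.65 = ln(3.476) / 0.65 = 1.2459 / 0.65 = 1.917 km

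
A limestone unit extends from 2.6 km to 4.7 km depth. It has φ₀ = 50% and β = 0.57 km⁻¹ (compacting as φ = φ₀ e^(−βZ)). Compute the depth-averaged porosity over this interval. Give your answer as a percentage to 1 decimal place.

⟨φ⟩ = (1/(Z₂−Z₁)) ∫ φ₀ e^(−βZ) dZ = φ₀·(e^(−β·Z₁) − e^(−β·Z₂)) / (β·(Z₂−Z₁))
e^(−0.57×2.6) = 0.2272; e^(−0.57×4.7) = 0.0686
⟨φ⟩ = 0.5 × (0.2272 − 0.0686) / (0.57 × 2.1) = 0.5 × 0.1325 = 0.0662

6.6%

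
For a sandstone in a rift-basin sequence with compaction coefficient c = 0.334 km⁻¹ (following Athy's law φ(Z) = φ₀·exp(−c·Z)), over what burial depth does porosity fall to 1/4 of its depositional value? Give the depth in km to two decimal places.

4.15 km

φ/φ₀ = 1/4 ⇒ exp(−c·Z) = 1/4 ⇒ Z = ln(4) / c
Z = 1.3863 / 0.334 = 4.151 km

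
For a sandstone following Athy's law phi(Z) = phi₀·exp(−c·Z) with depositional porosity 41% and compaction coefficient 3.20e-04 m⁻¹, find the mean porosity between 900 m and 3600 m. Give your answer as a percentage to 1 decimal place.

20.6%

Working in km (1 km = 1000 m; c in km⁻¹ = c in m⁻¹ × 1000):
⟨phi⟩ = (1/(Z₂−Z₁)) ∫ phi₀ e^(−cZ) dZ = phi₀·(e^(−c·Z₁) − e^(−c·Z₂)) / (c·(Z₂−Z₁))
e^(−0.32×0.9) = 0.7498; e^(−0.32×3.6) = 0.3160
⟨phi⟩ = 0.41 × (0.7498 − 0.3160) / (0.32 × 2.7) = 0.41 × 0.5020 = 0.2058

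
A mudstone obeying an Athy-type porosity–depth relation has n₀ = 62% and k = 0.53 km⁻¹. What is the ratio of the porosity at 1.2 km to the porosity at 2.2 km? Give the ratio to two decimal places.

n(z₁)/n(z₂) = e^(−k·z₁)/e^(−k·z₂) = e^{k(z₂−z₁)}
= exp(0.53 × 1) = exp(0.53) = 1.6989

1.70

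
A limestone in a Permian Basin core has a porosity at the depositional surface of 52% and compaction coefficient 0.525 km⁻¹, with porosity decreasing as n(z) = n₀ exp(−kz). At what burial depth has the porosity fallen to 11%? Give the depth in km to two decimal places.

Invert Athy's law: z = ln(n₀/n) / k
z = ln(0.52/0.11) / 0.525 = ln(4.727) / 0.525 = 1.5533 / 0.525 = 2.959 km

2.96 km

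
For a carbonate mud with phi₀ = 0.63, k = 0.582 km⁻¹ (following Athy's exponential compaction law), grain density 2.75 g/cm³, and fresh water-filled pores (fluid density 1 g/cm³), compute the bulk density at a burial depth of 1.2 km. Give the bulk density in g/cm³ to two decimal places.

2.20 g/cm³

Porosity at depth: phi = 0.63·exp(−0.582×1.2) = 0.63×0.4974 = 0.3133
Bulk density: ρ_b = (1−phi)ρ_g + phi·ρ_f = 0.6867×2.75 + 0.3133×1
       = 1.888 + 0.313 = 2.202 g/cm³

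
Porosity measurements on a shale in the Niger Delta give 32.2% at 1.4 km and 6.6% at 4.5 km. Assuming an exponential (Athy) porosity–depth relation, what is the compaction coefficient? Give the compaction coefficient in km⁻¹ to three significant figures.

Athy: φ(Z) = φ₀ e^(−kZ) ⇒ φ₁/φ₂ = e^{k(Z₂−Z₁)} ⇒ k = ln(φ₁/φ₂)/(Z₂−Z₁)
k = ln(0.322/0.066) / (4.5 − 1.4) = ln(4.879) / 3.1 = 1.5849 / 3.1 = 0.5113 km⁻¹

0.511 km⁻¹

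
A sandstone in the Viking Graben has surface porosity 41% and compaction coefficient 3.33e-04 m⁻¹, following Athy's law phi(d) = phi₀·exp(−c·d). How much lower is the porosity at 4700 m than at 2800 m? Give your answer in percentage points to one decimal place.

Working in km (1 km = 1000 m; c in km⁻¹ = c in m⁻¹ × 1000):
phi(2.8) = 0.41·e^(−0.333×2.8) = 0.1614
phi(4.7) = 0.41·e^(−0.333×4.7) = 0.0857
Δphi = 0.1614 − 0.0857 = 0.0757

7.6 percentage points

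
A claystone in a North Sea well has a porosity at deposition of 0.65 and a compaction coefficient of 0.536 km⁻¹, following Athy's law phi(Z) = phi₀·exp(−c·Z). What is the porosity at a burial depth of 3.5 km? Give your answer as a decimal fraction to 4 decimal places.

phi = phi₀·exp(−c·Z) = 0.65 × exp(−0.536 × 3.5) = 0.65 × exp(−1.876)
  = 0.65 × 0.1532 = 0.0996

0.0996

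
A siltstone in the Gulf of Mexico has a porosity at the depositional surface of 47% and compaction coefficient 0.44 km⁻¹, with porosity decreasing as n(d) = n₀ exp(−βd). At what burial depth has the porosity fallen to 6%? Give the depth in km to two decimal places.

4.68 km

Invert Athy's law: d = ln(n₀/n) / β
d = ln(0.47/0.06) / 0.44 = ln(7.833) / 0.44 = 2.0584 / 0.44 = 4.678 km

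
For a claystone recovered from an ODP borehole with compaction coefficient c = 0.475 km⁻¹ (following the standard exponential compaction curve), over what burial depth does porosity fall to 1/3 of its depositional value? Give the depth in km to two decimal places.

phi/phi₀ = 1/3 ⇒ exp(−c·Z) = 1/3 ⇒ Z = ln(3) / c
Z = 1.0986 / 0.475 = 2.313 km

2.31 km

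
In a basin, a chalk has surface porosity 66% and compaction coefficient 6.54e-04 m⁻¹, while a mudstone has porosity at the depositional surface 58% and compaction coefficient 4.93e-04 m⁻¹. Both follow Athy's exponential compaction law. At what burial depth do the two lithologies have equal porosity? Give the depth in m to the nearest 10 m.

Working in km (1 km = 1000 m; k in km⁻¹ = k in m⁻¹ × 1000):
Set phi₀ₐ e^(−kₐZ) = phi₀ᵦ e^(−kᵦZ) ⇒ ln(phi₀ₐ/phi₀ᵦ) = (kₐ − kᵦ)·Z
Z = ln(0.66/0.58) / (0.654 − 0.493) = 0.1292 / 0.161 = 0.803 km

800 m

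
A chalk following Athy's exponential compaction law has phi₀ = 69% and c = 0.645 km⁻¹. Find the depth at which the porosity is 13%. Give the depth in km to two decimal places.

Invert Athy's law: z = ln(phi₀/phi) / c
z = ln(0.69/0.13) / 0.645 = ln(5.308) / 0.645 = 1.6692 / 0.645 = 2.588 km

2.59 km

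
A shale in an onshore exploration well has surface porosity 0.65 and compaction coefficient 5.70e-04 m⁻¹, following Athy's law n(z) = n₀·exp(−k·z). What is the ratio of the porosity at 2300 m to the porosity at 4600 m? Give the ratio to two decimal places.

Working in km (1 km = 1000 m; k in km⁻¹ = k in m⁻¹ × 1000):
n(z₁)/n(z₂) = e^(−k·z₁)/e^(−k·z₂) = e^{k(z₂−z₁)}
= exp(0.57 × 2.3) = exp(1.311) = 3.7099

3.71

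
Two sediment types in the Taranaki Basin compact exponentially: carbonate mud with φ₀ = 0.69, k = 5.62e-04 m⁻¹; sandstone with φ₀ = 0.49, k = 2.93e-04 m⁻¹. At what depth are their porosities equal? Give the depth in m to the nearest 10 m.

1270 m

Working in km (1 km = 1000 m; k in km⁻¹ = k in m⁻¹ × 1000):
Set φ₀ₐ e^(−kₐd) = φ₀ᵦ e^(−kᵦd) ⇒ ln(φ₀ₐ/φ₀ᵦ) = (kₐ − kᵦ)·d
d = ln(0.69/0.49) / (0.562 − 0.293) = 0.3423 / 0.269 = 1.272 km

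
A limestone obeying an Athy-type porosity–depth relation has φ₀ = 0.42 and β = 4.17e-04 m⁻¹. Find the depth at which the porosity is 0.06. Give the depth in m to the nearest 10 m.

4670 m

Working in km (1 km = 1000 m; β in km⁻¹ = β in m⁻¹ × 1000):
Invert Athy's law: Z = ln(φ₀/φ) / β
Z = ln(0.42/0.06) / 0.417 = ln(7) / 0.417 = 1.9459 / 0.417 = 4.666 km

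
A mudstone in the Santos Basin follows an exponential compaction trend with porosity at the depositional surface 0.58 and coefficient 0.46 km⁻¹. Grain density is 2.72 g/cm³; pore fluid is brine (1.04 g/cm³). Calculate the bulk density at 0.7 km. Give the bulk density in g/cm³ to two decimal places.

2.01 g/cm³

Porosity at depth: φ = 0.58·exp(−0.46×0.7) = 0.58×0.7247 = 0.4203
Bulk density: ρ_b = (1−φ)ρ_g + φ·ρ_f = 0.5797×2.72 + 0.4203×1.04
       = 1.577 + 0.437 = 2.014 g/cm³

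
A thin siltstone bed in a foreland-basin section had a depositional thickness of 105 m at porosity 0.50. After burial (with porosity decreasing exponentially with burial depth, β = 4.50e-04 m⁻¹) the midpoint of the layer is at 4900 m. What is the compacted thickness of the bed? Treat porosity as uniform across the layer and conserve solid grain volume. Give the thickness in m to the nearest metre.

56 m

Working in km (1 km = 1000 m; β in km⁻¹ = β in m⁻¹ × 1000):
Porosity at 4.9 km: φ = 0.5·exp(−0.45×4.9) = 0.0551
Solid-volume conservation: h(1−φ) = h₀(1−φ₀) ⇒ h = h₀·(1−φ₀)/(1−φ)
h = 0.105 × (1 − 0.5)/(1 − 0.0551) = 0.105 × 0.5292 = 0.0556 km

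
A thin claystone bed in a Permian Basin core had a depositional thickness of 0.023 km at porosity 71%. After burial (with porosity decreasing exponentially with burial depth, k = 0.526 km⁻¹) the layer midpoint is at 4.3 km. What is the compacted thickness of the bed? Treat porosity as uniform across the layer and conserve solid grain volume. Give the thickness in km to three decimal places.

Porosity at 4.3 km: φ = 0.71·exp(−0.526×4.3) = 0.0740
Solid-volume conservation: h(1−φ) = h₀(1−φ₀) ⇒ h = h₀·(1−φ₀)/(1−φ)
h = 0.023 × (1 − 0.71)/(1 − 0.0740) = 0.023 × 0.3132 = 0.0072 km

0.007 km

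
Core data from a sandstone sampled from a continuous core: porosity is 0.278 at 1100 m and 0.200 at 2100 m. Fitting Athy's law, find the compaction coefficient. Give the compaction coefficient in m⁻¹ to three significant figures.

0.000329 m⁻¹

Working in km (1 km = 1000 m; β in km⁻¹ = β in m⁻¹ × 1000):
Athy: φ(z) = φ₀ e^(−βz) ⇒ φ₁/φ₂ = e^{β(z₂−z₁)} ⇒ β = ln(φ₁/φ₂)/(z₂−z₁)
β = ln(0.278/0.2) / (2.1 − 1.1) = ln(1.39) / 1 = 0.3293 / 1 = 0.3293 km⁻¹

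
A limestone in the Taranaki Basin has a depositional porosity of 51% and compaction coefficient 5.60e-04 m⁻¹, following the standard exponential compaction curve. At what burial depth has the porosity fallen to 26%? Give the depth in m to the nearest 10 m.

Working in km (1 km = 1000 m; c in km⁻¹ = c in m⁻¹ × 1000):
Invert Athy's law: Z = ln(φ₀/φ) / c
Z = ln(0.51/0.26) / 0.56 = ln(1.962) / 0.56 = 0.6737 / 0.56 = 1.203 km

1200 m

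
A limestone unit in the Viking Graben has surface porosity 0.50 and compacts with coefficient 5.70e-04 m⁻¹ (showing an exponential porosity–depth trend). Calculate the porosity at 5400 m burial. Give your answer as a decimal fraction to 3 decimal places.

0.023

Working in km (1 km = 1000 m; k in km⁻¹ = k in m⁻¹ × 1000):
phi = phi₀·exp(−k·Z) = 0.5 × exp(−0.57 × 5.4) = 0.5 × exp(−3.078)
  = 0.5 × 0.0461 = 0.0230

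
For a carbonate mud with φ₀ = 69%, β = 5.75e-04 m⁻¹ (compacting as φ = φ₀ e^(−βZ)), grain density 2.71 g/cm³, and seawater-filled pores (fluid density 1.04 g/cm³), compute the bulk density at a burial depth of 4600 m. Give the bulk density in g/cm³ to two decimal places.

2.63 g/cm³

Working in km (1 km = 1000 m; β in km⁻¹ = β in m⁻¹ × 1000):
Porosity at depth: φ = 0.69·exp(−0.575×4.6) = 0.69×0.0710 = 0.0490
Bulk density: ρ_b = (1−φ)ρ_g + φ·ρ_f = 0.9510×2.71 + 0.0490×1.04
       = 2.577 + 0.051 = 2.628 g/cm³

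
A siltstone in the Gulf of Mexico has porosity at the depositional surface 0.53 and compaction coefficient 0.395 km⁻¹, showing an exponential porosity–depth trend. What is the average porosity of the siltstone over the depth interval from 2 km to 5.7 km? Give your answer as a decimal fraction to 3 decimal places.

0.126

⟨phi⟩ = (1/(Z₂−Z₁)) ∫ phi₀ e^(−kZ) dZ = phi₀·(e^(−k·Z₁) − e^(−k·Z₂)) / (k·(Z₂−Z₁))
e^(−0.395×2) = 0.4538; e^(−0.395×5.7) = 0.1052
⟨phi⟩ = 0.53 × (0.4538 − 0.1052) / (0.395 × 3.7) = 0.53 × 0.2385 = 0.1264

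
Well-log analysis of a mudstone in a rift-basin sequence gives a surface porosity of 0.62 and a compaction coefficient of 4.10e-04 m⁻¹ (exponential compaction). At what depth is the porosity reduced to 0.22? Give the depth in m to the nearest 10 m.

Working in km (1 km = 1000 m; β in km⁻¹ = β in m⁻¹ × 1000):
Invert Athy's law: d = ln(φ₀/φ) / β
d = ln(0.62/0.22) / 0.41 = ln(2.818) / 0.41 = 1.0361 / 0.41 = 2.527 km

2530 m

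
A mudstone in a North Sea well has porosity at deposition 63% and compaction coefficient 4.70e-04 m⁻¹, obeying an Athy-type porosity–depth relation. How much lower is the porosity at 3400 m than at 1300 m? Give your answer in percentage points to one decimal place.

Working in km (1 km = 1000 m; β in km⁻¹ = β in m⁻¹ × 1000):
φ(1.3) = 0.63·e^(−0.47×1.3) = 0.3420
φ(3.4) = 0.63·e^(−0.47×3.4) = 0.1274
Δφ = 0.3420 − 0.1274 = 0.2145

21.5 percentage points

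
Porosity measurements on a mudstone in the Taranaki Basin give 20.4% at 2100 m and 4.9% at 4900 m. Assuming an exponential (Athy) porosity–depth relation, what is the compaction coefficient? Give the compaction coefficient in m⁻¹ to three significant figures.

0.000509 m⁻¹

Working in km (1 km = 1000 m; β in km⁻¹ = β in m⁻¹ × 1000):
Athy: n(z) = n₀ e^(−βz) ⇒ n₁/n₂ = e^{β(z₂−z₁)} ⇒ β = ln(n₁/n₂)/(z₂−z₁)
β = ln(0.204/0.049) / (4.9 − 2.1) = ln(4.163) / 2.8 = 1.4263 / 2.8 = 0.5094 km⁻¹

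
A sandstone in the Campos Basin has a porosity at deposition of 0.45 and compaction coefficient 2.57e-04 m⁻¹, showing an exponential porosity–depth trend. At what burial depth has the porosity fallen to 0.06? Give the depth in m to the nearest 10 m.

Working in km (1 km = 1000 m; c in km⁻¹ = c in m⁻¹ × 1000):
Invert Athy's law: z = ln(phi₀/phi) / c
z = ln(0.45/0.06) / 0.257 = ln(7.5) / 0.257 = 2.0149 / 0.257 = 7.840 km

7840 m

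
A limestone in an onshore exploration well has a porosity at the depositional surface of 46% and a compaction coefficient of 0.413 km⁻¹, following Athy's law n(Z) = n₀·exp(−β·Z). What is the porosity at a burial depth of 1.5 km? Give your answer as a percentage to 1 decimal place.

n = n₀·exp(−β·Z) = 0.46 × exp(−0.413 × 1.5) = 0.46 × exp(−0.6195)
  = 0.46 × 0.5382 = 0.2476

24.8%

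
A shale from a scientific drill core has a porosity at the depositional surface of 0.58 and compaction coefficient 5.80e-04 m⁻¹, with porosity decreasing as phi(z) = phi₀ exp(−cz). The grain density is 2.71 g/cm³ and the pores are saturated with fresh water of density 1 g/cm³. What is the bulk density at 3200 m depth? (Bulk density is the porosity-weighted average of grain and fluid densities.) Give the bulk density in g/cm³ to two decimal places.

Working in km (1 km = 1000 m; c in km⁻¹ = c in m⁻¹ × 1000):
Porosity at depth: phi = 0.58·exp(−0.58×3.2) = 0.58×0.1563 = 0.0907
Bulk density: ρ_b = (1−phi)ρ_g + phi·ρ_f = 0.9093×2.71 + 0.0907×1
       = 2.464 + 0.091 = 2.555 g/cm³

2.55 g/cm³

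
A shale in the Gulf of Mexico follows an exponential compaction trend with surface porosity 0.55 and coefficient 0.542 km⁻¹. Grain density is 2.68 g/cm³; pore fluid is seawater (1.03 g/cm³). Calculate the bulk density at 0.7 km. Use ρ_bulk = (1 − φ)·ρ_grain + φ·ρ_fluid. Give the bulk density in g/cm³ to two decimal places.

2.06 g/cm³

Porosity at depth: n = 0.55·exp(−0.542×0.7) = 0.55×0.6843 = 0.3763
Bulk density: ρ_b = (1−n)ρ_g + n·ρ_f = 0.6237×2.68 + 0.3763×1.03
       = 1.671 + 0.388 = 2.059 g/cm³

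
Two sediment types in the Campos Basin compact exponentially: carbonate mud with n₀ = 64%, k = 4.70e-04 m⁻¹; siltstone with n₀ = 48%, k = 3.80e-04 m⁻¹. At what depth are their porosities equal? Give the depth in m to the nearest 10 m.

Working in km (1 km = 1000 m; k in km⁻¹ = k in m⁻¹ × 1000):
Set n₀ₐ e^(−kₐd) = n₀ᵦ e^(−kᵦd) ⇒ ln(n₀ₐ/n₀ᵦ) = (kₐ − kᵦ)·d
d = ln(0.64/0.48) / (0.47 − 0.38) = 0.2877 / 0.09 = 3.196 km

3200 m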